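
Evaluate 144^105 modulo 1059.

144^1 ≡ 144 (mod 1059)
144^2 ≡ 144^2 = 20736 ≡ 615 (mod 1059)
144^4 ≡ 615^2 = 378225 ≡ 162 (mod 1059)
144^8 ≡ 162^2 = 26244 ≡ 828 (mod 1059)
144^16 ≡ 828^2 = 685584 ≡ 411 (mod 1059)
144^32 ≡ 411^2 = 168921 ≡ 540 (mod 1059)
144^64 ≡ 540^2 = 291600 ≡ 375 (mod 1059)
144^105 = 144^64 * 144^32 * 144^8 * 144^1 ≡ 375 * 540 * 828 * 144 (mod 1059).
Accumulate the product:
375 * 540 = 202500 ≡ 231
231 * 828 = 191268 ≡ 648
648 * 144 = 93312 ≡ 120

120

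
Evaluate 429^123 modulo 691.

649

Compute successive squares:
429^1 ≡ 429 (mod 691)
429^2 ≡ 429^2 = 184041 ≡ 235 (mod 691)
429^4 ≡ 235^2 = 55225 ≡ 636 (mod 691)
429^8 ≡ 636^2 = 404496 ≡ 261 (mod 691)
429^16 ≡ 261^2 = 68121 ≡ 403 (mod 691)
429^32 ≡ 403^2 = 162409 ≡ 24 (mod 691)
429^64 ≡ 24^2 = 576 (mod 691)
429^123 = 429^64 · 429^32 · 429^16 · 429^8 · 429^2 · 429^1 ≡ 576 · 24 · 403 · 261 · 235 · 429 (mod 691).
Accumulate the product:
576 · 24 = 13824 ≡ 4
4 · 403 = 1612 ≡ 230
230 · 261 = 60030 ≡ 604
604 · 235 = 141940 ≡ 285
285 · 429 = 122265 ≡ 649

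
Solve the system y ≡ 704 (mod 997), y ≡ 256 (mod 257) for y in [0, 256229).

997⁻¹ mod 257: 997·58 ≡ 1 (mod 257), so 997⁻¹ ≡ 58.
y = 704 + 997·((256 − 704)·58 mod 257) = 704 + 997·230 = 230014.

230014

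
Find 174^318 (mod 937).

174^1 ≡ 174 (mod 937)
174^2 ≡ 174^2 = 30276 ≡ 292 (mod 937)
174^4 ≡ 292^2 = 85264 ≡ 934 (mod 937)
174^8 ≡ 934^2 = 872356 ≡ 9 (mod 937)
174^16 ≡ 9^2 = 81 (mod 937)
174^32 ≡ 81^2 = 6561 ≡ 2 (mod 937)
174^64 ≡ 2^2 = 4 (mod 937)
174^128 ≡ 4^2 = 16 (mod 937)
174^256 ≡ 16^2 = 256 (mod 937)
174^318 = 174^256 * 174^32 * 174^16 * 174^8 * 174^4 * 174^2 ≡ 256 * 2 * 81 * 9 * 934 * 292 (mod 937).
Accumulate the product:
256 * 2 = 512
512 * 81 = 41472 ≡ 244
244 * 9 = 2196 ≡ 322
322 * 934 = 300748 ≡ 908
908 * 292 = 265136 ≡ 902

902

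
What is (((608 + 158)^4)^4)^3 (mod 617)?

94

608 + 158 = 766 ≡ 149 (mod 617)
(149)^4 ≡ 121 (mod 617)
(121)^4 ≡ 124 (mod 617)
(124)^3 ≡ 94 (mod 617)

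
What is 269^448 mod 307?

114

Compute successive squares:
269^1 ≡ 269 (mod 307)
269^2 ≡ 269^2 = 72361 ≡ 216 (mod 307)
269^4 ≡ 216^2 = 46656 ≡ 299 (mod 307)
269^8 ≡ 299^2 = 89401 ≡ 64 (mod 307)
269^16 ≡ 64^2 = 4096 ≡ 105 (mod 307)
269^32 ≡ 105^2 = 11025 ≡ 280 (mod 307)
269^64 ≡ 280^2 = 78400 ≡ 115 (mod 307)
269^128 ≡ 115^2 = 13225 ≡ 24 (mod 307)
269^256 ≡ 24^2 = 576 ≡ 269 (mod 307)
269^448 = 269^256 * 269^128 * 269^64 ≡ 269 * 24 * 115 (mod 307).
Accumulate the product:
269 * 24 = 6456 ≡ 9
9 * 115 = 1035 ≡ 114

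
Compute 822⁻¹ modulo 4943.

4943 = 6×822 + 11
822 = 74×11 + 8
11 = 1×8 + 3
8 = 2×3 + 2
3 = 1×2 + 1
2 = 2×1 + 0
gcd(822, 4943) = 1, so the inverse exists.
Back-substitute for 1:
1 = 1×3 − 1×2
  = −1×8 + 3×3
  = 3×11 − 4×8
  = −4×822 + 299×11
  = 299×4943 − 1798×822
So 822⁻¹ ≡ −1798 ≡ 3145 (mod 4943).

3145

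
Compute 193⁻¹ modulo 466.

466 = 2×193 + 80
193 = 2×80 + 33
80 = 2×33 + 14
33 = 2×14 + 5
14 = 2×5 + 4
5 = 1×4 + 1
4 = 4×1 + 0
gcd(193, 466) = 1, so the inverse exists.
Back-substitute for 1:
1 = 1×5 − 1×4
  = −1×14 + 3×5
  = 3×33 − 7×14
  = −7×80 + 17×33
  = 17×193 − 41×80
  = −41×466 + 99×193
So 193⁻¹ ≡ 99 (mod 466).

99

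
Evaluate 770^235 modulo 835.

40

By square-and-multiply:
235 in binary is 11101011, i.e. 235 = 128 + 64 + 32 + 8 + 2 + 1.
770^1 ≡ 770 (mod 835)
770^2 ≡ 770^2 = 592900 ≡ 50 (mod 835)
770^4 ≡ 50^2 = 2500 ≡ 830 (mod 835)
770^8 ≡ 830^2 = 688900 ≡ 25 (mod 835)
770^16 ≡ 25^2 = 625 (mod 835)
770^32 ≡ 625^2 = 390625 ≡ 680 (mod 835)
770^64 ≡ 680^2 = 462400 ≡ 645 (mod 835)
770^128 ≡ 645^2 = 416025 ≡ 195 (mod 835)
770^235 = 770^128 · 770^64 · 770^32 · 770^8 · 770^2 · 770^1 ≡ 195 · 645 · 680 · 25 · 50 · 770 (mod 835).
Accumulate the product:
195 · 645 = 125775 ≡ 525
525 · 680 = 357000 ≡ 455
455 · 25 = 11375 ≡ 520
520 · 50 = 26000 ≡ 115
115 · 770 = 88550 ≡ 40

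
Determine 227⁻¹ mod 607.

Apply the Euclidean algorithm and back-substitute:
607 = 2*227 + 153
227 = 1*153 + 74
153 = 2*74 + 5
74 = 14*5 + 4
5 = 1*4 + 1
4 = 4*1 + 0
gcd(227, 607) = 1, so the inverse exists.
Bézout: 1 = 46*607 − 123*227.
So 227⁻¹ ≡ −123 ≡ 484 (mod 607).

484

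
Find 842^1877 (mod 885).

Using repeated squaring:
842^1 ≡ 842 (mod 885)
842^2 ≡ 842^2 = 708964 ≡ 79 (mod 885)
842^4 ≡ 79^2 = 6241 ≡ 46 (mod 885)
842^8 ≡ 46^2 = 2116 ≡ 346 (mod 885)
842^16 ≡ 346^2 = 119716 ≡ 241 (mod 885)
842^32 ≡ 241^2 = 58081 ≡ 556 (mod 885)
842^64 ≡ 556^2 = 309136 ≡ 271 (mod 885)
842^128 ≡ 271^2 = 73441 ≡ 871 (mod 885)
842^256 ≡ 871^2 = 758641 ≡ 196 (mod 885)
842^512 ≡ 196^2 = 38416 ≡ 361 (mod 885)
842^1024 ≡ 361^2 = 130321 ≡ 226 (mod 885)
842^1877 = 842^1024 * 842^512 * 842^256 * 842^64 * 842^16 * 842^4 * 842^1 ≡ 226 * 361 * 196 * 271 * 241 * 46 * 842 (mod 885).
Accumulate the product:
226 * 361 = 81586 ≡ 166
166 * 196 = 32536 ≡ 676
676 * 271 = 183196 ≡ 1
1 * 241 = 241
241 * 46 = 11086 ≡ 466
466 * 842 = 392372 ≡ 317

317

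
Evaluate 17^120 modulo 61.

Compute successive squares:
17^1 ≡ 17 (mod 61)
17^2 ≡ 17^2 = 289 ≡ 45 (mod 61)
17^4 ≡ 45^2 = 2025 ≡ 12 (mod 61)
17^8 ≡ 12^2 = 144 ≡ 22 (mod 61)
17^16 ≡ 22^2 = 484 ≡ 57 (mod 61)
17^32 ≡ 57^2 = 3249 ≡ 16 (mod 61)
17^64 ≡ 16^2 = 256 ≡ 12 (mod 61)
17^120 = 17^64 · 17^32 · 17^16 · 17^8 ≡ 12 · 16 · 57 · 22 (mod 61).
Accumulate the product:
12 · 16 = 192 ≡ 9
9 · 57 = 513 ≡ 25
25 · 22 = 550 ≡ 1

1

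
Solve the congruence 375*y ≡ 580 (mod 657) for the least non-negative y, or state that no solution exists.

gcd(375, 657) = 3, and 3 does not divide 580.
So the congruence has no solution.

no solution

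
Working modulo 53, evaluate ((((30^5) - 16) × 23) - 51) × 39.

22

(30)^5 ≡ 30 (mod 53)
30 - 16 = 14
14 × 23 = 322 ≡ 4 (mod 53)
4 - 51 = -47 ≡ 6 (mod 53)
6 × 39 = 234 ≡ 22 (mod 53)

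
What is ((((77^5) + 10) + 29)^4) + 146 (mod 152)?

10

(77)^5 ≡ 77 (mod 152)
77 + 10 = 87
87 + 29 = 116
(116)^4 ≡ 16 (mod 152)
16 + 146 = 162 ≡ 10 (mod 152)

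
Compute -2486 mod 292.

-2486 = -9×292 + 142, so -2486 ≡ 142 (mod 292).

142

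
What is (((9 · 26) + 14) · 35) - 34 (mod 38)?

9 · 26 = 234 ≡ 6 (mod 38)
6 + 14 = 20
20 · 35 = 700 ≡ 16 (mod 38)
16 - 34 = -18 ≡ 20 (mod 38)

20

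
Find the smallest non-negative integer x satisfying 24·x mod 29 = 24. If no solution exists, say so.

gcd(24, 29) = 1, so a unique solution mod 29 exists.
24⁻¹ ≡ 23 (mod 29).
x ≡ 23·24 ≡ 1 (mod 29).

1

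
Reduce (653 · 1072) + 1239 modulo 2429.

1703

653 · 1072 = 700016 ≡ 464 (mod 2429)
464 + 1239 = 1703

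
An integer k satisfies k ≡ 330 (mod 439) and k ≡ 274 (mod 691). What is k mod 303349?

439⁻¹ mod 691: 439*85 ≡ 1 (mod 691), so 439⁻¹ ≡ 85.
k = 330 + 439*((274 − 330)*85 mod 691) = 330 + 439*77 = 34133.
Check: 34133 mod 439 = 330, 34133 mod 691 = 274. ✓

34133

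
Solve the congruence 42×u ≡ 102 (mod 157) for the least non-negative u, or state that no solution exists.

gcd(42, 157) = 1, so a unique solution mod 157 exists.
42⁻¹ ≡ 86 (mod 157).
u ≡ 86×102 ≡ 137 (mod 157).

137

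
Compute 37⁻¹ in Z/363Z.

Run the extended Euclidean algorithm:
363 = 9×37 + 30
37 = 1×30 + 7
30 = 4×7 + 2
7 = 3×2 + 1
2 = 2×1 + 0
gcd(37, 363) = 1, so the inverse exists.
Bézout: 1 = −16×363 + 157×37.
So 37⁻¹ ≡ 157 (mod 363).

157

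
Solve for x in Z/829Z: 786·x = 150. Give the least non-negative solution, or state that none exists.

gcd(786, 829) = 1, so a unique solution mod 829 exists.
786⁻¹ ≡ 347 (mod 829).
x ≡ 347·150 ≡ 652 (mod 829).

652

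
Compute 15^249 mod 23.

249 in binary is 11111001, i.e. 249 = 128 + 64 + 32 + 16 + 8 + 1.
15^1 ≡ 15 (mod 23)
15^2 ≡ 15^2 = 225 ≡ 18 (mod 23)
15^4 ≡ 18^2 = 324 ≡ 2 (mod 23)
15^8 ≡ 2^2 = 4 (mod 23)
15^16 ≡ 4^2 = 16 (mod 23)
15^32 ≡ 16^2 = 256 ≡ 3 (mod 23)
15^64 ≡ 3^2 = 9 (mod 23)
15^128 ≡ 9^2 = 81 ≡ 12 (mod 23)
15^249 = 15^128 × 15^64 × 15^32 × 15^16 × 15^8 × 15^1 ≡ 12 × 9 × 3 × 16 × 4 × 15 (mod 23).
Accumulate the product:
12 × 9 = 108 ≡ 16
16 × 3 = 48 ≡ 2
2 × 16 = 32 ≡ 9
9 × 4 = 36 ≡ 13
13 × 15 = 195 ≡ 11

11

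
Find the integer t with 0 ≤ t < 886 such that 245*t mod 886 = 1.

Run the extended Euclidean algorithm:
886 = 3·245 + 151
245 = 1·151 + 94
151 = 1·94 + 57
94 = 1·57 + 37
57 = 1·37 + 20
37 = 1·20 + 17
20 = 1·17 + 3
17 = 5·3 + 2
3 = 1·2 + 1
2 = 2·1 + 0
gcd(245, 886) = 1, so the inverse exists.
Bézout: 1 = 86·886 − 311·245.
So 245⁻¹ ≡ −311 ≡ 575 (mod 886).

575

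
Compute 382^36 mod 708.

Compute successive squares:
382^1 ≡ 382 (mod 708)
382^2 ≡ 382^2 = 145924 ≡ 76 (mod 708)
382^4 ≡ 76^2 = 5776 ≡ 112 (mod 708)
382^8 ≡ 112^2 = 12544 ≡ 508 (mod 708)
382^16 ≡ 508^2 = 258064 ≡ 352 (mod 708)
382^32 ≡ 352^2 = 123904 ≡ 4 (mod 708)
382^36 = 382^32 · 382^4 ≡ 4 · 112 (mod 708).
4 · 112 = 448 ≡ 448 (mod 708).

448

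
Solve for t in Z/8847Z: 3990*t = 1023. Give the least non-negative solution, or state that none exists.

gcd(3990, 8847) = 3, and 3 | 1023, so solutions exist.
Divide through by 3: 1330*t ≡ 341 (mod 2949).
1330⁻¹ ≡ 1000 (mod 2949).
t ≡ 1000*341 ≡ 1865 (mod 2949).
The smallest non-negative solution is t = 1865.

1865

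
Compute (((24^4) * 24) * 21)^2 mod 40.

16

(24)^4 ≡ 16 (mod 40)
16 * 24 = 384 ≡ 24 (mod 40)
24 * 21 = 504 ≡ 24 (mod 40)
(24)^2 ≡ 16 (mod 40)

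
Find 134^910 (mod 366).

352

Compute successive squares:
910 in binary is 1110001110, i.e. 910 = 512 + 256 + 128 + 8 + 4 + 2.
134^1 ≡ 134 (mod 366)
134^2 ≡ 134^2 = 17956 ≡ 22 (mod 366)
134^4 ≡ 22^2 = 484 ≡ 118 (mod 366)
134^8 ≡ 118^2 = 13924 ≡ 16 (mod 366)
134^16 ≡ 16^2 = 256 (mod 366)
134^32 ≡ 256^2 = 65536 ≡ 22 (mod 366)
134^64 ≡ 22^2 = 484 ≡ 118 (mod 366)
134^128 ≡ 118^2 = 13924 ≡ 16 (mod 366)
134^256 ≡ 16^2 = 256 (mod 366)
134^512 ≡ 256^2 = 65536 ≡ 22 (mod 366)
134^910 = 134^512 × 134^256 × 134^128 × 134^8 × 134^4 × 134^2 ≡ 22 × 256 × 16 × 16 × 118 × 22 (mod 366).
Accumulate the product:
22 × 256 = 5632 ≡ 142
142 × 16 = 2272 ≡ 76
76 × 16 = 1216 ≡ 118
118 × 118 = 13924 ≡ 16
16 × 22 = 352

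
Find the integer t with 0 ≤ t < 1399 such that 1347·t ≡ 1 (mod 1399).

1399 = 1·1347 + 52
1347 = 25·52 + 47
52 = 1·47 + 5
47 = 9·5 + 2
5 = 2·2 + 1
2 = 2·1 + 0
gcd(1347, 1399) = 1, so the inverse exists.
Back-substitute for 1:
1 = 1·5 − 2·2
  = −2·47 + 19·5
  = 19·52 − 21·47
  = −21·1347 + 544·52
  = 544·1399 − 565·1347
So 1347⁻¹ ≡ −565 ≡ 834 (mod 1399).

834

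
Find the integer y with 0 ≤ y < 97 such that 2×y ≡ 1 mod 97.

49

Apply the Euclidean algorithm and back-substitute:
97 = 48×2 + 1
2 = 2×1 + 0
gcd(2, 97) = 1, so the inverse exists.
Back-substitute for 1:
1 = 1×97 − 48×2
So 2⁻¹ ≡ −48 ≡ 49 (mod 97).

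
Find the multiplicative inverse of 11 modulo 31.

Run the extended Euclidean algorithm:
31 = 2·11 + 9
11 = 1·9 + 2
9 = 4·2 + 1
2 = 2·1 + 0
gcd(11, 31) = 1, so the inverse exists.
Bézout: 1 = 5·31 − 14·11.
So 11⁻¹ ≡ −14 ≡ 17 (mod 31).

17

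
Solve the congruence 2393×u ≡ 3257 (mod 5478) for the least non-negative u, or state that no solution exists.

2785

gcd(2393, 5478) = 1, so a unique solution mod 5478 exists.
2393⁻¹ ≡ 4061 (mod 5478).
u ≡ 4061×3257 ≡ 2785 (mod 5478).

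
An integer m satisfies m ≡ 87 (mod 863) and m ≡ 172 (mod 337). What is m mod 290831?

863⁻¹ mod 337: 863·148 ≡ 1 (mod 337), so 863⁻¹ ≡ 148.
m = 87 + 863·((172 − 87)·148 mod 337) = 87 + 863·111 = 95880.
Check: 95880 mod 863 = 87, 95880 mod 337 = 172. ✓

95880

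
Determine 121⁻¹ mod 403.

10

403 = 3×121 + 40
121 = 3×40 + 1
40 = 40×1 + 0
gcd(121, 403) = 1, so the inverse exists.
Back-substitute for 1:
1 = 1×121 − 3×40
  = −3×403 + 10×121
So 121⁻¹ ≡ 10 (mod 403).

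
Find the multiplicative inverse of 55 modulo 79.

23

79 = 1·55 + 24
55 = 2·24 + 7
24 = 3·7 + 3
7 = 2·3 + 1
3 = 3·1 + 0
gcd(55, 79) = 1, so the inverse exists.
Bézout: 1 = −16·79 + 23·55.
So 55⁻¹ ≡ 23 (mod 79).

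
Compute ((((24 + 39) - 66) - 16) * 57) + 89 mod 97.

24 + 39 = 63
63 - 66 = -3 ≡ 94 (mod 97)
94 - 16 = 78
78 * 57 = 4446 ≡ 81 (mod 97)
81 + 89 = 170 ≡ 73 (mod 97)

73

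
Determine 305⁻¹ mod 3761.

Run the extended Euclidean algorithm:
3761 = 12*305 + 101
305 = 3*101 + 2
101 = 50*2 + 1
2 = 2*1 + 0
gcd(305, 3761) = 1, so the inverse exists.
Back-substitute for 1:
1 = 1*101 − 50*2
  = −50*305 + 151*101
  = 151*3761 − 1862*305
So 305⁻¹ ≡ −1862 ≡ 1899 (mod 3761).

1899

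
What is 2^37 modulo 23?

16

Using repeated squaring:
37 in binary is 100101, i.e. 37 = 32 + 4 + 1.
2^1 ≡ 2 (mod 23)
2^2 ≡ 2^2 = 4 (mod 23)
2^4 ≡ 4^2 = 16 (mod 23)
2^8 ≡ 16^2 = 256 ≡ 3 (mod 23)
2^16 ≡ 3^2 = 9 (mod 23)
2^32 ≡ 9^2 = 81 ≡ 12 (mod 23)
2^37 = 2^32 * 2^4 * 2^1 ≡ 12 * 16 * 2 (mod 23).
Accumulate the product:
12 * 16 = 192 ≡ 8
8 * 2 = 16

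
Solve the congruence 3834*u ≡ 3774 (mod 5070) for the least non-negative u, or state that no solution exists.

gcd(3834, 5070) = 6, and 6 | 3774, so solutions exist.
Divide through by 6: 639*u mod 845 = 629.
639⁻¹ ≡ 644 (mod 845).
u ≡ 644*629 ≡ 321 (mod 845).
The smallest non-negative solution is u = 321.

321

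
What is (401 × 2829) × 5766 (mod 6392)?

5038

401 × 2829 = 1134429 ≡ 3045 (mod 6392)
3045 × 5766 = 17557470 ≡ 5038 (mod 6392)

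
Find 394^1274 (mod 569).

394^1 ≡ 394 (mod 569)
394^2 ≡ 394^2 = 155236 ≡ 468 (mod 569)
394^4 ≡ 468^2 = 219024 ≡ 528 (mod 569)
394^8 ≡ 528^2 = 278784 ≡ 543 (mod 569)
394^16 ≡ 543^2 = 294849 ≡ 107 (mod 569)
394^32 ≡ 107^2 = 11449 ≡ 69 (mod 569)
394^64 ≡ 69^2 = 4761 ≡ 209 (mod 569)
394^128 ≡ 209^2 = 43681 ≡ 437 (mod 569)
394^256 ≡ 437^2 = 190969 ≡ 354 (mod 569)
394^512 ≡ 354^2 = 125316 ≡ 136 (mod 569)
394^1024 ≡ 136^2 = 18496 ≡ 288 (mod 569)
394^1274 = 394^1024 · 394^128 · 394^64 · 394^32 · 394^16 · 394^8 · 394^2 ≡ 288 · 437 · 209 · 69 · 107 · 543 · 468 (mod 569).
Accumulate the product:
288 · 437 = 125856 ≡ 107
107 · 209 = 22363 ≡ 172
172 · 69 = 11868 ≡ 488
488 · 107 = 52216 ≡ 437
437 · 543 = 237291 ≡ 18
18 · 468 = 8424 ≡ 458

458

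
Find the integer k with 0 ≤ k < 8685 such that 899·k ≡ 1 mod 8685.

8144

Run the extended Euclidean algorithm:
8685 = 9*899 + 594
899 = 1*594 + 305
594 = 1*305 + 289
305 = 1*289 + 16
289 = 18*16 + 1
16 = 16*1 + 0
gcd(899, 8685) = 1, so the inverse exists.
Back-substitute for 1:
1 = 1*289 − 18*16
  = −18*305 + 19*289
  = 19*594 − 37*305
  = −37*899 + 56*594
  = 56*8685 − 541*899
So 899⁻¹ ≡ −541 ≡ 8144 (mod 8685).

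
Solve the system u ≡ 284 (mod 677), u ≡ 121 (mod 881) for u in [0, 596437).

424763

677⁻¹ mod 881: 677·488 ≡ 1 (mod 881), so 677⁻¹ ≡ 488.
u = 284 + 677·((121 − 284)·488 mod 881) = 284 + 677·627 = 424763.
Check: 424763 mod 677 = 284, 424763 mod 881 = 121. ✓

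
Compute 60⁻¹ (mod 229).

By the extended Euclidean algorithm:
229 = 3×60 + 49
60 = 1×49 + 11
49 = 4×11 + 5
11 = 2×5 + 1
5 = 5×1 + 0
gcd(60, 229) = 1, so the inverse exists.
Bézout: 1 = −11×229 + 42×60.
So 60⁻¹ ≡ 42 (mod 229).

42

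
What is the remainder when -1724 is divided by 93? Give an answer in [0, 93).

-1724 = -19×93 + 43, so -1724 ≡ 43 (mod 93).

43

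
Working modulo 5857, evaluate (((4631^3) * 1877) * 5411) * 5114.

(4631)^3 ≡ 5020 (mod 5857)
5020 * 1877 = 9422540 ≡ 4484 (mod 5857)
4484 * 5411 = 24262924 ≡ 3230 (mod 5857)
3230 * 5114 = 16518220 ≡ 1480 (mod 5857)

1480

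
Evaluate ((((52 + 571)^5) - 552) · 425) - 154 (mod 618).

129

52 + 571 = 623 ≡ 5 (mod 618)
(5)^5 ≡ 35 (mod 618)
35 - 552 = -517 ≡ 101 (mod 618)
101 · 425 = 42925 ≡ 283 (mod 618)
283 - 154 = 129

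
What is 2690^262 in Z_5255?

By square-and-multiply:
262 in binary is 100000110, i.e. 262 = 256 + 4 + 2.
2690^1 ≡ 2690 (mod 5255)
2690^2 ≡ 2690^2 = 7236100 ≡ 5220 (mod 5255)
2690^4 ≡ 5220^2 = 27248400 ≡ 1225 (mod 5255)
2690^8 ≡ 1225^2 = 1500625 ≡ 2950 (mod 5255)
2690^16 ≡ 2950^2 = 8702500 ≡ 220 (mod 5255)
2690^32 ≡ 220^2 = 48400 ≡ 1105 (mod 5255)
2690^64 ≡ 1105^2 = 1221025 ≡ 1865 (mod 5255)
2690^128 ≡ 1865^2 = 3478225 ≡ 4670 (mod 5255)
2690^256 ≡ 4670^2 = 21808900 ≡ 650 (mod 5255)
2690^262 = 2690^256 × 2690^4 × 2690^2 ≡ 650 × 1225 × 5220 (mod 5255).
Accumulate the product:
650 × 1225 = 796250 ≡ 2745
2745 × 5220 = 14328900 ≡ 3770

3770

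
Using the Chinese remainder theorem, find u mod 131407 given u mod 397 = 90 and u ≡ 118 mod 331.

397⁻¹ mod 331: 397·326 ≡ 1 (mod 331), so 397⁻¹ ≡ 326.
u = 90 + 397·((118 − 90)·326 mod 331) = 90 + 397·191 = 75917.
Check: 75917 mod 397 = 90, 75917 mod 331 = 118. ✓

75917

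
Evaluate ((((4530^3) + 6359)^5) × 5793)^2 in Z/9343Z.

(4530)^3 ≡ 3620 (mod 9343)
3620 + 6359 = 9979 ≡ 636 (mod 9343)
(636)^5 ≡ 5542 (mod 9343)
5542 × 5793 = 32104806 ≡ 2258 (mod 9343)
(2258)^2 ≡ 6629 (mod 9343)

6629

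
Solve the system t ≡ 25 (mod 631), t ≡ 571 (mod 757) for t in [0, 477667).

156513

631⁻¹ mod 757: 631*6 ≡ 1 (mod 757), so 631⁻¹ ≡ 6.
t = 25 + 631*((571 − 25)*6 mod 757) = 25 + 631*248 = 156513.
Check: 156513 mod 631 = 25, 156513 mod 757 = 571. ✓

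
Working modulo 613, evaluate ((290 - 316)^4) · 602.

290 - 316 = -26 ≡ 587 (mod 613)
(587)^4 ≡ 291 (mod 613)
291 · 602 = 175182 ≡ 477 (mod 613)

477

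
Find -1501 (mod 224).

-1501 = -7*224 + 67, so -1501 ≡ 67 (mod 224).

67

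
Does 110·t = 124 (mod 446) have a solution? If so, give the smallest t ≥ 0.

gcd(110, 446) = 2, and 2 | 124, so solutions exist.
Divide through by 2: 55·t ≡ 62 mod 223.
55⁻¹ ≡ 73 (mod 223).
t ≡ 73·62 ≡ 66 (mod 223).
The smallest non-negative solution is t = 66.

66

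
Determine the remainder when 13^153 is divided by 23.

153 in binary is 10011001, i.e. 153 = 128 + 16 + 8 + 1.
13^1 ≡ 13 (mod 23)
13^2 ≡ 13^2 = 169 ≡ 8 (mod 23)
13^4 ≡ 8^2 = 64 ≡ 18 (mod 23)
13^8 ≡ 18^2 = 324 ≡ 2 (mod 23)
13^16 ≡ 2^2 = 4 (mod 23)
13^32 ≡ 4^2 = 16 (mod 23)
13^64 ≡ 16^2 = 256 ≡ 3 (mod 23)
13^128 ≡ 3^2 = 9 (mod 23)
13^153 = 13^128 · 13^16 · 13^8 · 13^1 ≡ 9 · 4 · 2 · 13 (mod 23).
Accumulate the product:
9 · 4 = 36 ≡ 13
13 · 2 = 26 ≡ 3
3 · 13 = 39 ≡ 16

16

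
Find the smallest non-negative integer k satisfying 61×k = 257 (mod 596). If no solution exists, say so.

gcd(61, 596) = 1, so a unique solution mod 596 exists.
61⁻¹ ≡ 469 (mod 596).
k ≡ 469×257 ≡ 141 (mod 596).

141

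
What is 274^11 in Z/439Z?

Using repeated squaring:
274^1 ≡ 274 (mod 439)
274^2 ≡ 274^2 = 75076 ≡ 7 (mod 439)
274^4 ≡ 7^2 = 49 (mod 439)
274^8 ≡ 49^2 = 2401 ≡ 206 (mod 439)
274^11 = 274^8 × 274^2 × 274^1 ≡ 206 × 7 × 274 (mod 439).
Accumulate the product:
206 × 7 = 1442 ≡ 125
125 × 274 = 34250 ≡ 8

8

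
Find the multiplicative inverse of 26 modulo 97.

56

97 = 3×26 + 19
26 = 1×19 + 7
19 = 2×7 + 5
7 = 1×5 + 2
5 = 2×2 + 1
2 = 2×1 + 0
gcd(26, 97) = 1, so the inverse exists.
Bézout: 1 = 11×97 − 41×26.
So 26⁻¹ ≡ −41 ≡ 56 (mod 97).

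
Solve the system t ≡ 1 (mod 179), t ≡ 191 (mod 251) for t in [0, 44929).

15753

179⁻¹ mod 251: 179·122 ≡ 1 (mod 251), so 179⁻¹ ≡ 122.
t = 1 + 179·((191 − 1)·122 mod 251) = 1 + 179·88 = 15753.
Check: 15753 mod 179 = 1, 15753 mod 251 = 191. ✓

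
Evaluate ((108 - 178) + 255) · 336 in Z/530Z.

108 - 178 = -70 ≡ 460 (mod 530)
460 + 255 = 715 ≡ 185 (mod 530)
185 · 336 = 62160 ≡ 150 (mod 530)

150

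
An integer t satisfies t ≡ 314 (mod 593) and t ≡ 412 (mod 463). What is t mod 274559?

9209

593⁻¹ mod 463: 593·260 ≡ 1 (mod 463), so 593⁻¹ ≡ 260.
t = 314 + 593·((412 − 314)·260 mod 463) = 314 + 593·15 = 9209.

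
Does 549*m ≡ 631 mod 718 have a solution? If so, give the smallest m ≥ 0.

gcd(549, 718) = 1, so a unique solution mod 718 exists.
549⁻¹ ≡ 701 (mod 718).
m ≡ 701*631 ≡ 43 (mod 718).

43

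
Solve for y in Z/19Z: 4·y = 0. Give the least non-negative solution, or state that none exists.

0

gcd(4, 19) = 1, so a unique solution mod 19 exists.
4⁻¹ ≡ 5 (mod 19).
y ≡ 5·0 ≡ 0 (mod 19).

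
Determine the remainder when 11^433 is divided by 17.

11

By square-and-multiply:
433 in binary is 110110001, i.e. 433 = 256 + 128 + 32 + 16 + 1.
11^1 ≡ 11 (mod 17)
11^2 ≡ 11^2 = 121 ≡ 2 (mod 17)
11^4 ≡ 2^2 = 4 (mod 17)
11^8 ≡ 4^2 = 16 (mod 17)
11^16 ≡ 16^2 = 256 ≡ 1 (mod 17)
11^32 ≡ 1^2 = 1 (mod 17)
11^64 ≡ 1^2 = 1 (mod 17)
11^128 ≡ 1^2 = 1 (mod 17)
11^256 ≡ 1^2 = 1 (mod 17)
11^433 = 11^256 * 11^128 * 11^32 * 11^16 * 11^1 ≡ 1 * 1 * 1 * 1 * 11 (mod 17).
Accumulate the product:
1 * 1 = 1
1 * 1 = 1
1 * 1 = 1
1 * 11 = 11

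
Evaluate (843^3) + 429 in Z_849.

213

(843)^3 ≡ 633 (mod 849)
633 + 429 = 1062 ≡ 213 (mod 849)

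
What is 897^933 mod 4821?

4212

897^1 ≡ 897 (mod 4821)
897^2 ≡ 897^2 = 804609 ≡ 4323 (mod 4821)
897^4 ≡ 4323^2 = 18688329 ≡ 2133 (mod 4821)
897^8 ≡ 2133^2 = 4549689 ≡ 3486 (mod 4821)
897^16 ≡ 3486^2 = 12152196 ≡ 3276 (mod 4821)
897^32 ≡ 3276^2 = 10732176 ≡ 630 (mod 4821)
897^64 ≡ 630^2 = 396900 ≡ 1578 (mod 4821)
897^128 ≡ 1578^2 = 2490084 ≡ 2448 (mod 4821)
897^256 ≡ 2448^2 = 5992704 ≡ 201 (mod 4821)
897^512 ≡ 201^2 = 40401 ≡ 1833 (mod 4821)
897^933 = 897^512 * 897^256 * 897^128 * 897^32 * 897^4 * 897^1 ≡ 1833 * 201 * 2448 * 630 * 2133 * 897 (mod 4821).
Accumulate the product:
1833 * 201 = 368433 ≡ 2037
2037 * 2448 = 4986576 ≡ 1662
1662 * 630 = 1047060 ≡ 903
903 * 2133 = 1926099 ≡ 2520
2520 * 897 = 2260440 ≡ 4212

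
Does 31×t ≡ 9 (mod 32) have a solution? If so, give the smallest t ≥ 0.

gcd(31, 32) = 1, so a unique solution mod 32 exists.
31⁻¹ ≡ 31 (mod 32).
t ≡ 31×9 ≡ 23 (mod 32).

23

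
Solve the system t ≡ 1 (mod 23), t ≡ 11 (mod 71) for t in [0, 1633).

1289

23⁻¹ mod 71: 23·34 ≡ 1 (mod 71), so 23⁻¹ ≡ 34.
t = 1 + 23·((11 − 1)·34 mod 71) = 1 + 23·56 = 1289.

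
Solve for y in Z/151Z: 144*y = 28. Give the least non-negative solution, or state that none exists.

147

gcd(144, 151) = 1, so a unique solution mod 151 exists.
144⁻¹ ≡ 43 (mod 151).
y ≡ 43*28 ≡ 147 (mod 151).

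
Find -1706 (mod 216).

-1706 = -8×216 + 22, so -1706 ≡ 22 (mod 216).

22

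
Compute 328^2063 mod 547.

Using repeated squaring:
2063 in binary is 100000001111, i.e. 2063 = 2048 + 8 + 4 + 2 + 1.
328^1 ≡ 328 (mod 547)
328^2 ≡ 328^2 = 107584 ≡ 372 (mod 547)
328^4 ≡ 372^2 = 138384 ≡ 540 (mod 547)
328^8 ≡ 540^2 = 291600 ≡ 49 (mod 547)
328^16 ≡ 49^2 = 2401 ≡ 213 (mod 547)
328^32 ≡ 213^2 = 45369 ≡ 515 (mod 547)
328^64 ≡ 515^2 = 265225 ≡ 477 (mod 547)
328^128 ≡ 477^2 = 227529 ≡ 524 (mod 547)
328^256 ≡ 524^2 = 274576 ≡ 529 (mod 547)
328^512 ≡ 529^2 = 279841 ≡ 324 (mod 547)
328^1024 ≡ 324^2 = 104976 ≡ 499 (mod 547)
328^2048 ≡ 499^2 = 249001 ≡ 116 (mod 547)
328^2063 = 328^2048 * 328^8 * 328^4 * 328^2 * 328^1 ≡ 116 * 49 * 540 * 372 * 328 (mod 547).
Accumulate the product:
116 * 49 = 5684 ≡ 214
214 * 540 = 115560 ≡ 143
143 * 372 = 53196 ≡ 137
137 * 328 = 44936 ≡ 82

82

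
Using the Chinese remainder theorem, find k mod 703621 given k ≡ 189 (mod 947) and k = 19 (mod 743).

116670

947⁻¹ mod 743: 947×397 ≡ 1 (mod 743), so 947⁻¹ ≡ 397.
k = 189 + 947×((19 − 189)×397 mod 743) = 189 + 947×123 = 116670.
Check: 116670 mod 947 = 189, 116670 mod 743 = 19. ✓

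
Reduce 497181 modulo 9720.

1461

497181 = 51×9720 + 1461, so 497181 ≡ 1461 (mod 9720).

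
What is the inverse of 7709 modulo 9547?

9547 = 1×7709 + 1838
7709 = 4×1838 + 357
1838 = 5×357 + 53
357 = 6×53 + 39
53 = 1×39 + 14
39 = 2×14 + 11
14 = 1×11 + 3
11 = 3×3 + 2
3 = 1×2 + 1
2 = 2×1 + 0
gcd(7709, 9547) = 1, so the inverse exists.
Back-substitute for 1:
1 = 1×3 − 1×2
  = −1×11 + 4×3
  = 4×14 − 5×11
  = −5×39 + 14×14
  = 14×53 − 19×39
  = −19×357 + 128×53
  = 128×1838 − 659×357
  = −659×7709 + 2764×1838
  = 2764×9547 − 3423×7709
So 7709⁻¹ ≡ −3423 ≡ 6124 (mod 9547).

6124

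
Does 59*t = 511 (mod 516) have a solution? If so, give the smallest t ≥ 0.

gcd(59, 516) = 1, so a unique solution mod 516 exists.
59⁻¹ ≡ 35 (mod 516).
t ≡ 35*511 ≡ 341 (mod 516).

341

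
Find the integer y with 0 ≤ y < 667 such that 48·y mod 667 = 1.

667 = 13*48 + 43
48 = 1*43 + 5
43 = 8*5 + 3
5 = 1*3 + 2
3 = 1*2 + 1
2 = 2*1 + 0
gcd(48, 667) = 1, so the inverse exists.
Back-substitute for 1:
1 = 1*3 − 1*2
  = −1*5 + 2*3
  = 2*43 − 17*5
  = −17*48 + 19*43
  = 19*667 − 264*48
So 48⁻¹ ≡ −264 ≡ 403 (mod 667).

403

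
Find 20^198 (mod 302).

94

By square-and-multiply:
20^1 ≡ 20 (mod 302)
20^2 ≡ 20^2 = 400 ≡ 98 (mod 302)
20^4 ≡ 98^2 = 9604 ≡ 242 (mod 302)
20^8 ≡ 242^2 = 58564 ≡ 278 (mod 302)
20^16 ≡ 278^2 = 77284 ≡ 274 (mod 302)
20^32 ≡ 274^2 = 75076 ≡ 180 (mod 302)
20^64 ≡ 180^2 = 32400 ≡ 86 (mod 302)
20^128 ≡ 86^2 = 7396 ≡ 148 (mod 302)
20^198 = 20^128 · 20^64 · 20^4 · 20^2 ≡ 148 · 86 · 242 · 98 (mod 302).
Accumulate the product:
148 · 86 = 12728 ≡ 44
44 · 242 = 10648 ≡ 78
78 · 98 = 7644 ≡ 94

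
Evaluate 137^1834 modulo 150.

139

Using repeated squaring:
137^1 ≡ 137 (mod 150)
137^2 ≡ 137^2 = 18769 ≡ 19 (mod 150)
137^4 ≡ 19^2 = 361 ≡ 61 (mod 150)
137^8 ≡ 61^2 = 3721 ≡ 121 (mod 150)
137^16 ≡ 121^2 = 14641 ≡ 91 (mod 150)
137^32 ≡ 91^2 = 8281 ≡ 31 (mod 150)
137^64 ≡ 31^2 = 961 ≡ 61 (mod 150)
137^128 ≡ 61^2 = 3721 ≡ 121 (mod 150)
137^256 ≡ 121^2 = 14641 ≡ 91 (mod 150)
137^512 ≡ 91^2 = 8281 ≡ 31 (mod 150)
137^1024 ≡ 31^2 = 961 ≡ 61 (mod 150)
137^1834 = 137^1024 * 137^512 * 137^256 * 137^32 * 137^8 * 137^2 ≡ 61 * 31 * 91 * 31 * 121 * 19 (mod 150).
Accumulate the product:
61 * 31 = 1891 ≡ 91
91 * 91 = 8281 ≡ 31
31 * 31 = 961 ≡ 61
61 * 121 = 7381 ≡ 31
31 * 19 = 589 ≡ 139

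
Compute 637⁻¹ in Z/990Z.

Apply the Euclidean algorithm and back-substitute:
990 = 1×637 + 353
637 = 1×353 + 284
353 = 1×284 + 69
284 = 4×69 + 8
69 = 8×8 + 5
8 = 1×5 + 3
5 = 1×3 + 2
3 = 1×2 + 1
2 = 2×1 + 0
gcd(637, 990) = 1, so the inverse exists.
Back-substitute for 1:
1 = 1×3 − 1×2
  = −1×5 + 2×3
  = 2×8 − 3×5
  = −3×69 + 26×8
  = 26×284 − 107×69
  = −107×353 + 133×284
  = 133×637 − 240×353
  = −240×990 + 373×637
So 637⁻¹ ≡ 373 (mod 990).

373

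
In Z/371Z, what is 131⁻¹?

17

Run the extended Euclidean algorithm:
371 = 2*131 + 109
131 = 1*109 + 22
109 = 4*22 + 21
22 = 1*21 + 1
21 = 21*1 + 0
gcd(131, 371) = 1, so the inverse exists.
Back-substitute for 1:
1 = 1*22 − 1*21
  = −1*109 + 5*22
  = 5*131 − 6*109
  = −6*371 + 17*131
So 131⁻¹ ≡ 17 (mod 371).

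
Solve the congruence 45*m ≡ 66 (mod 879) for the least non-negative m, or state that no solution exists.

21

gcd(45, 879) = 3, and 3 | 66, so solutions exist.
Divide through by 3: 15*m mod 293 = 22.
15⁻¹ ≡ 254 (mod 293).
m ≡ 254*22 ≡ 21 (mod 293).
The smallest non-negative solution is m = 21.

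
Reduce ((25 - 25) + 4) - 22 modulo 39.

21

25 - 25 = 0
0 + 4 = 4
4 - 22 = -18 ≡ 21 (mod 39)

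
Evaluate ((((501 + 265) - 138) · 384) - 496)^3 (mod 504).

501 + 265 = 766 ≡ 262 (mod 504)
262 - 138 = 124
124 · 384 = 47616 ≡ 240 (mod 504)
240 - 496 = -256 ≡ 248 (mod 504)
(248)^3 ≡ 440 (mod 504)

440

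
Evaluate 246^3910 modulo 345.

6

Using repeated squaring:
246^1 ≡ 246 (mod 345)
246^2 ≡ 246^2 = 60516 ≡ 141 (mod 345)
246^4 ≡ 141^2 = 19881 ≡ 216 (mod 345)
246^8 ≡ 216^2 = 46656 ≡ 81 (mod 345)
246^16 ≡ 81^2 = 6561 ≡ 6 (mod 345)
246^32 ≡ 6^2 = 36 (mod 345)
246^64 ≡ 36^2 = 1296 ≡ 261 (mod 345)
246^128 ≡ 261^2 = 68121 ≡ 156 (mod 345)
246^256 ≡ 156^2 = 24336 ≡ 186 (mod 345)
246^512 ≡ 186^2 = 34596 ≡ 96 (mod 345)
246^1024 ≡ 96^2 = 9216 ≡ 246 (mod 345)
246^2048 ≡ 246^2 = 60516 ≡ 141 (mod 345)
246^3910 = 246^2048 * 246^1024 * 246^512 * 246^256 * 246^64 * 246^4 * 246^2 ≡ 141 * 246 * 96 * 186 * 261 * 216 * 141 (mod 345).
Accumulate the product:
141 * 246 = 34686 ≡ 186
186 * 96 = 17856 ≡ 261
261 * 186 = 48546 ≡ 246
246 * 261 = 64206 ≡ 36
36 * 216 = 7776 ≡ 186
186 * 141 = 26226 ≡ 6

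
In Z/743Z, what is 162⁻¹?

610

743 = 4×162 + 95
162 = 1×95 + 67
95 = 1×67 + 28
67 = 2×28 + 11
28 = 2×11 + 6
11 = 1×6 + 5
6 = 1×5 + 1
5 = 5×1 + 0
gcd(162, 743) = 1, so the inverse exists.
Back-substitute for 1:
1 = 1×6 − 1×5
  = −1×11 + 2×6
  = 2×28 − 5×11
  = −5×67 + 12×28
  = 12×95 − 17×67
  = −17×162 + 29×95
  = 29×743 − 133×162
So 162⁻¹ ≡ −133 ≡ 610 (mod 743).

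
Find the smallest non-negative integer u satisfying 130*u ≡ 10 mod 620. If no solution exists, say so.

43

gcd(130, 620) = 10, and 10 | 10, so solutions exist.
Divide through by 10: 13*u mod 62 = 1.
13⁻¹ ≡ 43 (mod 62).
u ≡ 43*1 ≡ 43 (mod 62).
The smallest non-negative solution is u = 43.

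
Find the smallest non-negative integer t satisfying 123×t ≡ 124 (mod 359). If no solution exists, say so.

gcd(123, 359) = 1, so a unique solution mod 359 exists.
123⁻¹ ≡ 108 (mod 359).
t ≡ 108×124 ≡ 109 (mod 359).

109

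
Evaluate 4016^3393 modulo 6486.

3393 in binary is 110101000001, i.e. 3393 = 2048 + 1024 + 256 + 64 + 1.
4016^1 ≡ 4016 (mod 6486)
4016^2 ≡ 4016^2 = 16128256 ≡ 4060 (mod 6486)
4016^4 ≡ 4060^2 = 16483600 ≡ 2674 (mod 6486)
4016^8 ≡ 2674^2 = 7150276 ≡ 2704 (mod 6486)
4016^16 ≡ 2704^2 = 7311616 ≡ 1894 (mod 6486)
4016^32 ≡ 1894^2 = 3587236 ≡ 478 (mod 6486)
4016^64 ≡ 478^2 = 228484 ≡ 1474 (mod 6486)
4016^128 ≡ 1474^2 = 2172676 ≡ 6352 (mod 6486)
4016^256 ≡ 6352^2 = 40347904 ≡ 4984 (mod 6486)
4016^512 ≡ 4984^2 = 24840256 ≡ 5362 (mod 6486)
4016^1024 ≡ 5362^2 = 28751044 ≡ 5092 (mod 6486)
4016^2048 ≡ 5092^2 = 25928464 ≡ 3922 (mod 6486)
4016^3393 = 4016^2048 · 4016^1024 · 4016^256 · 4016^64 · 4016^1 ≡ 3922 · 5092 · 4984 · 1474 · 4016 (mod 6486).
Accumulate the product:
3922 · 5092 = 19970824 ≡ 430
430 · 4984 = 2143120 ≡ 2740
2740 · 1474 = 4038760 ≡ 4468
4468 · 4016 = 17943488 ≡ 3212

3212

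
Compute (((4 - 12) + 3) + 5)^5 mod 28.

4 - 12 = -8 ≡ 20 (mod 28)
20 + 3 = 23
23 + 5 = 28 ≡ 0 (mod 28)
(0)^5 ≡ 0 (mod 28)

0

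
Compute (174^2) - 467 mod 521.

112

(174)^2 ≡ 58 (mod 521)
58 - 467 = -409 ≡ 112 (mod 521)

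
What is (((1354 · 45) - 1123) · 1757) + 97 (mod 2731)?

1354 · 45 = 60930 ≡ 848 (mod 2731)
848 - 1123 = -275 ≡ 2456 (mod 2731)
2456 · 1757 = 4315192 ≡ 212 (mod 2731)
212 + 97 = 309

309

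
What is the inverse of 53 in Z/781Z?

280

781 = 14·53 + 39
53 = 1·39 + 14
39 = 2·14 + 11
14 = 1·11 + 3
11 = 3·3 + 2
3 = 1·2 + 1
2 = 2·1 + 0
gcd(53, 781) = 1, so the inverse exists.
Back-substitute for 1:
1 = 1·3 − 1·2
  = −1·11 + 4·3
  = 4·14 − 5·11
  = −5·39 + 14·14
  = 14·53 − 19·39
  = −19·781 + 280·53
So 53⁻¹ ≡ 280 (mod 781).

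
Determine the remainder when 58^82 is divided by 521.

499

Using repeated squaring:
82 in binary is 1010010, i.e. 82 = 64 + 16 + 2.
58^1 ≡ 58 (mod 521)
58^2 ≡ 58^2 = 3364 ≡ 238 (mod 521)
58^4 ≡ 238^2 = 56644 ≡ 376 (mod 521)
58^8 ≡ 376^2 = 141376 ≡ 185 (mod 521)
58^16 ≡ 185^2 = 34225 ≡ 360 (mod 521)
58^32 ≡ 360^2 = 129600 ≡ 392 (mod 521)
58^64 ≡ 392^2 = 153664 ≡ 490 (mod 521)
58^82 = 58^64 · 58^16 · 58^2 ≡ 490 · 360 · 238 (mod 521).
Accumulate the product:
490 · 360 = 176400 ≡ 302
302 · 238 = 71876 ≡ 499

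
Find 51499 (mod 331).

194

51499 = 155·331 + 194, so 51499 ≡ 194 (mod 331).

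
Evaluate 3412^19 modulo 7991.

Using repeated squaring:
3412^1 ≡ 3412 (mod 7991)
3412^2 ≡ 3412^2 = 11641744 ≡ 6848 (mod 7991)
3412^4 ≡ 6848^2 = 46895104 ≡ 3916 (mod 7991)
3412^8 ≡ 3916^2 = 15335056 ≡ 327 (mod 7991)
3412^16 ≡ 327^2 = 106929 ≡ 3046 (mod 7991)
3412^19 = 3412^16 · 3412^2 · 3412^1 ≡ 3046 · 6848 · 3412 (mod 7991).
Accumulate the product:
3046 · 6848 = 20859008 ≡ 2498
2498 · 3412 = 8523176 ≡ 4770

4770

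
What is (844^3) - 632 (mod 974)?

686

(844)^3 ≡ 344 (mod 974)
344 - 632 = -288 ≡ 686 (mod 974)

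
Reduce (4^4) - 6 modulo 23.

(4)^4 ≡ 3 (mod 23)
3 - 6 = -3 ≡ 20 (mod 23)

20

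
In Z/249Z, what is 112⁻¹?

By the extended Euclidean algorithm:
249 = 2·112 + 25
112 = 4·25 + 12
25 = 2·12 + 1
12 = 12·1 + 0
gcd(112, 249) = 1, so the inverse exists.
Back-substitute for 1:
1 = 1·25 − 2·12
  = −2·112 + 9·25
  = 9·249 − 20·112
So 112⁻¹ ≡ −20 ≡ 229 (mod 249).

229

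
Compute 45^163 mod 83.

Using repeated squaring:
163 in binary is 10100011, i.e. 163 = 128 + 32 + 2 + 1.
45^1 ≡ 45 (mod 83)
45^2 ≡ 45^2 = 2025 ≡ 33 (mod 83)
45^4 ≡ 33^2 = 1089 ≡ 10 (mod 83)
45^8 ≡ 10^2 = 100 ≡ 17 (mod 83)
45^16 ≡ 17^2 = 289 ≡ 40 (mod 83)
45^32 ≡ 40^2 = 1600 ≡ 23 (mod 83)
45^64 ≡ 23^2 = 529 ≡ 31 (mod 83)
45^128 ≡ 31^2 = 961 ≡ 48 (mod 83)
45^163 = 45^128 * 45^32 * 45^2 * 45^1 ≡ 48 * 23 * 33 * 45 (mod 83).
Accumulate the product:
48 * 23 = 1104 ≡ 25
25 * 33 = 825 ≡ 78
78 * 45 = 3510 ≡ 24

24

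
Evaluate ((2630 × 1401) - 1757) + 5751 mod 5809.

5718

2630 × 1401 = 3684630 ≡ 1724 (mod 5809)
1724 - 1757 = -33 ≡ 5776 (mod 5809)
5776 + 5751 = 11527 ≡ 5718 (mod 5809)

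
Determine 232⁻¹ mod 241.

107

By the extended Euclidean algorithm:
241 = 1·232 + 9
232 = 25·9 + 7
9 = 1·7 + 2
7 = 3·2 + 1
2 = 2·1 + 0
gcd(232, 241) = 1, so the inverse exists.
Bézout: 1 = −103·241 + 107·232.
So 232⁻¹ ≡ 107 (mod 241).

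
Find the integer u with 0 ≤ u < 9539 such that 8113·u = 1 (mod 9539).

9539 = 1*8113 + 1426
8113 = 5*1426 + 983
1426 = 1*983 + 443
983 = 2*443 + 97
443 = 4*97 + 55
97 = 1*55 + 42
55 = 1*42 + 13
42 = 3*13 + 3
13 = 4*3 + 1
3 = 3*1 + 0
gcd(8113, 9539) = 1, so the inverse exists.
Back-substitute for 1:
1 = 1*13 − 4*3
  = −4*42 + 13*13
  = 13*55 − 17*42
  = −17*97 + 30*55
  = 30*443 − 137*97
  = −137*983 + 304*443
  = 304*1426 − 441*983
  = −441*8113 + 2509*1426
  = 2509*9539 − 2950*8113
So 8113⁻¹ ≡ −2950 ≡ 6589 (mod 9539).

6589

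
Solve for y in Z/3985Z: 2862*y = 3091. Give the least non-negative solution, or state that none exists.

gcd(2862, 3985) = 1, so a unique solution mod 3985 exists.
2862⁻¹ ≡ 2413 (mod 3985).
y ≡ 2413*3091 ≡ 2648 (mod 3985).

2648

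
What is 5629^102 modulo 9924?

3745

5629^1 ≡ 5629 (mod 9924)
5629^2 ≡ 5629^2 = 31685641 ≡ 8233 (mod 9924)
5629^4 ≡ 8233^2 = 67782289 ≡ 1369 (mod 9924)
5629^8 ≡ 1369^2 = 1874161 ≡ 8449 (mod 9924)
5629^16 ≡ 8449^2 = 71385601 ≡ 2269 (mod 9924)
5629^32 ≡ 2269^2 = 5148361 ≡ 7729 (mod 9924)
5629^64 ≡ 7729^2 = 59737441 ≡ 4885 (mod 9924)
5629^102 = 5629^64 * 5629^32 * 5629^4 * 5629^2 ≡ 4885 * 7729 * 1369 * 8233 (mod 9924).
Accumulate the product:
4885 * 7729 = 37756165 ≡ 5269
5269 * 1369 = 7213261 ≡ 8437
8437 * 8233 = 69461821 ≡ 3745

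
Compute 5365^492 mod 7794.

5779

By square-and-multiply:
5365^1 ≡ 5365 (mod 7794)
5365^2 ≡ 5365^2 = 28783225 ≡ 7777 (mod 7794)
5365^4 ≡ 7777^2 = 60481729 ≡ 289 (mod 7794)
5365^8 ≡ 289^2 = 83521 ≡ 5581 (mod 7794)
5365^16 ≡ 5581^2 = 31147561 ≡ 2737 (mod 7794)
5365^32 ≡ 2737^2 = 7491169 ≡ 1135 (mod 7794)
5365^64 ≡ 1135^2 = 1288225 ≡ 2215 (mod 7794)
5365^128 ≡ 2215^2 = 4906225 ≡ 3799 (mod 7794)
5365^256 ≡ 3799^2 = 14432401 ≡ 5707 (mod 7794)
5365^492 = 5365^256 * 5365^128 * 5365^64 * 5365^32 * 5365^8 * 5365^4 ≡ 5707 * 3799 * 2215 * 1135 * 5581 * 289 (mod 7794).
Accumulate the product:
5707 * 3799 = 21680893 ≡ 5779
5779 * 2215 = 12800485 ≡ 2737
2737 * 1135 = 3106495 ≡ 4483
4483 * 5581 = 25019623 ≡ 883
883 * 289 = 255187 ≡ 5779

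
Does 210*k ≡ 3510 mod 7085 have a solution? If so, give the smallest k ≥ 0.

624

gcd(210, 7085) = 5, and 5 | 3510, so solutions exist.
Divide through by 5: 42*k = 702 (mod 1417).
42⁻¹ ≡ 776 (mod 1417).
k ≡ 776*702 ≡ 624 (mod 1417).
The smallest non-negative solution is k = 624.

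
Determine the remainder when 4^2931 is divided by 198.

136

2931 in binary is 101101110011, i.e. 2931 = 2048 + 512 + 256 + 64 + 32 + 16 + 2 + 1.
4^1 ≡ 4 (mod 198)
4^2 ≡ 4^2 = 16 (mod 198)
4^4 ≡ 16^2 = 256 ≡ 58 (mod 198)
4^8 ≡ 58^2 = 3364 ≡ 196 (mod 198)
4^16 ≡ 196^2 = 38416 ≡ 4 (mod 198)
4^32 ≡ 4^2 = 16 (mod 198)
4^64 ≡ 16^2 = 256 ≡ 58 (mod 198)
4^128 ≡ 58^2 = 3364 ≡ 196 (mod 198)
4^256 ≡ 196^2 = 38416 ≡ 4 (mod 198)
4^512 ≡ 4^2 = 16 (mod 198)
4^1024 ≡ 16^2 = 256 ≡ 58 (mod 198)
4^2048 ≡ 58^2 = 3364 ≡ 196 (mod 198)
4^2931 = 4^2048 * 4^512 * 4^256 * 4^64 * 4^32 * 4^16 * 4^2 * 4^1 ≡ 196 * 16 * 4 * 58 * 16 * 4 * 16 * 4 (mod 198).
Accumulate the product:
196 * 16 = 3136 ≡ 166
166 * 4 = 664 ≡ 70
70 * 58 = 4060 ≡ 100
100 * 16 = 1600 ≡ 16
16 * 4 = 64
64 * 16 = 1024 ≡ 34
34 * 4 = 136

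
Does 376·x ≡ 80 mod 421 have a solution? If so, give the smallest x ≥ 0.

gcd(376, 421) = 1, so a unique solution mod 421 exists.
376⁻¹ ≡ 290 (mod 421).
x ≡ 290·80 ≡ 45 (mod 421).

45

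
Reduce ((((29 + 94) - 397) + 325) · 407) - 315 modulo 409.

401

29 + 94 = 123
123 - 397 = -274 ≡ 135 (mod 409)
135 + 325 = 460 ≡ 51 (mod 409)
51 · 407 = 20757 ≡ 307 (mod 409)
307 - 315 = -8 ≡ 401 (mod 409)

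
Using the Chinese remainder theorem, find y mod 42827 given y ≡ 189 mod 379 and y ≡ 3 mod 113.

379⁻¹ mod 113: 379*65 ≡ 1 (mod 113), so 379⁻¹ ≡ 65.
y = 189 + 379*((3 − 189)*65 mod 113) = 189 + 379*1 = 568.
Check: 568 mod 379 = 189, 568 mod 113 = 3. ✓

568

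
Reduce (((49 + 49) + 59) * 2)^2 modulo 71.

48

49 + 49 = 98 ≡ 27 (mod 71)
27 + 59 = 86 ≡ 15 (mod 71)
15 * 2 = 30
(30)^2 ≡ 48 (mod 71)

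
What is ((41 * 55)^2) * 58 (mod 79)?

41 * 55 = 2255 ≡ 43 (mod 79)
(43)^2 ≡ 32 (mod 79)
32 * 58 = 1856 ≡ 39 (mod 79)

39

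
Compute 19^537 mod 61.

Using repeated squaring:
537 in binary is 1000011001, i.e. 537 = 512 + 16 + 8 + 1.
19^1 ≡ 19 (mod 61)
19^2 ≡ 19^2 = 361 ≡ 56 (mod 61)
19^4 ≡ 56^2 = 3136 ≡ 25 (mod 61)
19^8 ≡ 25^2 = 625 ≡ 15 (mod 61)
19^16 ≡ 15^2 = 225 ≡ 42 (mod 61)
19^32 ≡ 42^2 = 1764 ≡ 56 (mod 61)
19^64 ≡ 56^2 = 3136 ≡ 25 (mod 61)
19^128 ≡ 25^2 = 625 ≡ 15 (mod 61)
19^256 ≡ 15^2 = 225 ≡ 42 (mod 61)
19^512 ≡ 42^2 = 1764 ≡ 56 (mod 61)
19^537 = 19^512 · 19^16 · 19^8 · 19^1 ≡ 56 · 42 · 15 · 19 (mod 61).
Accumulate the product:
56 · 42 = 2352 ≡ 34
34 · 15 = 510 ≡ 22
22 · 19 = 418 ≡ 52

52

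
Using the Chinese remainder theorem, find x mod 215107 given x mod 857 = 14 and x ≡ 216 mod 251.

72002

857⁻¹ mod 251: 857×70 ≡ 1 (mod 251), so 857⁻¹ ≡ 70.
x = 14 + 857×((216 − 14)×70 mod 251) = 14 + 857×84 = 72002.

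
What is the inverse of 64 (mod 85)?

85 = 1×64 + 21
64 = 3×21 + 1
21 = 21×1 + 0
gcd(64, 85) = 1, so the inverse exists.
Back-substitute for 1:
1 = 1×64 − 3×21
  = −3×85 + 4×64
So 64⁻¹ ≡ 4 (mod 85).

4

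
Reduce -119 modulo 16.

9

-119 = -8×16 + 9, so -119 ≡ 9 (mod 16).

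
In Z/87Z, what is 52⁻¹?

82

Run the extended Euclidean algorithm:
87 = 1*52 + 35
52 = 1*35 + 17
35 = 2*17 + 1
17 = 17*1 + 0
gcd(52, 87) = 1, so the inverse exists.
Back-substitute for 1:
1 = 1*35 − 2*17
  = −2*52 + 3*35
  = 3*87 − 5*52
So 52⁻¹ ≡ −5 ≡ 82 (mod 87).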